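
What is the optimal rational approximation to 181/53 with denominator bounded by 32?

Expand x = 181/53 as a continued fraction with the Euclidean algorithm:
  181 = 3*53 + 22, so a_0 = 3.
  53 = 2*22 + 9, so a_1 = 2.
  22 = 2*9 + 4, so a_2 = 2.
  9 = 2*4 + 1, so a_3 = 2.
  4 = 4*1 + 0, so a_4 = 4.
so x = [3; 2, 2, 2, 4].
Convergents (p_i = a_i*p_{i-1} + p_{i-2}, q_i = a_i*q_{i-1} + q_{i-2} with p_{-2}=0, p_{-1}=1, q_{-2}=1, q_{-1}=0), until the denominator exceeds 32:
  i=0: a_0=3, p_0 = 3*1 + 0 = 3, q_0 = 3*0 + 1 = 1.
  i=1: a_1=2, p_1 = 2*3 + 1 = 7, q_1 = 2*1 + 0 = 2.
  i=2: a_2=2, p_2 = 2*7 + 3 = 17, q_2 = 2*2 + 1 = 5.
  i=3: a_3=2, p_3 = 2*17 + 7 = 41, q_3 = 2*5 + 2 = 12.
  i=4: a_4=4, p_4 = 4*41 + 17 = 181, q_4 = 4*12 + 5 = 53.
q_4 = 53 > 32, so the last convergent with denominator <= 32 is p_3/q_3 = 41/12.
The closest fraction with denominator <= 32 is either p_3/q_3 or the intermediate fraction (k*p_3 + p_2)/(k*q_3 + q_2) with the largest k >= 1 whose denominator stays <= 32; these approach x as k grows, and every other convergent or intermediate fraction in range is farther away.
Largest k: floor((32 - q_2)/q_3) = floor((32 - 5)/12) = 2.
That gives (2*41 + 17)/(2*12 + 5) = 99/29.
Compare the errors: |x - 41/12| = |181*12 - 41*53|/(53*12) = 1/636, and |x - 99/29| = |181*29 - 99*53|/(53*29) = 2/1537.
Cross-multiplying, 2*636 = 1272 < 1537 = 1*1537, so 2/1537 is smaller: the intermediate fraction 99/29 is closer to x than 41/12.

99/29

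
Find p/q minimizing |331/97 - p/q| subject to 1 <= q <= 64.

215/63

Expand x = 331/97 as a continued fraction with the Euclidean algorithm:
  331 = 3*97 + 40, so a_0 = 3.
  97 = 2*40 + 17, so a_1 = 2.
  40 = 2*17 + 6, so a_2 = 2.
  17 = 2*6 + 5, so a_3 = 2.
  6 = 1*5 + 1, so a_4 = 1.
  5 = 5*1 + 0, so a_5 = 5.
so x = [3; 2, 2, 2, 1, 5].
Convergents (p_i = a_i*p_{i-1} + p_{i-2}, q_i = a_i*q_{i-1} + q_{i-2} with p_{-2}=0, p_{-1}=1, q_{-2}=1, q_{-1}=0), until the denominator exceeds 64:
  i=0: a_0=3, p_0 = 3*1 + 0 = 3, q_0 = 3*0 + 1 = 1.
  i=1: a_1=2, p_1 = 2*3 + 1 = 7, q_1 = 2*1 + 0 = 2.
  i=2: a_2=2, p_2 = 2*7 + 3 = 17, q_2 = 2*2 + 1 = 5.
  i=3: a_3=2, p_3 = 2*17 + 7 = 41, q_3 = 2*5 + 2 = 12.
  i=4: a_4=1, p_4 = 1*41 + 17 = 58, q_4 = 1*12 + 5 = 17.
  i=5: a_5=5, p_5 = 5*58 + 41 = 331, q_5 = 5*17 + 12 = 97.
q_5 = 97 > 64, so the last convergent with denominator <= 64 is p_4/q_4 = 58/17.
The closest fraction with denominator <= 64 is either p_4/q_4 or the intermediate fraction (k*p_4 + p_3)/(k*q_4 + q_3) with the largest k >= 1 whose denominator stays <= 64; these approach x as k grows, and every other convergent or intermediate fraction in range is farther away.
Largest k: floor((64 - q_3)/q_4) = floor((64 - 12)/17) = 3.
That gives (3*58 + 41)/(3*17 + 12) = 215/63.
Compare the errors: |x - 58/17| = |331*17 - 58*97|/(97*17) = 1/1649, and |x - 215/63| = |331*63 - 215*97|/(97*63) = 2/6111.
Cross-multiplying, 2*1649 = 3298 < 6111 = 1*6111, so 2/6111 is smaller: the intermediate fraction 215/63 is closer to x than 58/17.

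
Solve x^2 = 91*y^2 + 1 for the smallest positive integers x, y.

(x, y) = (1574, 165)

First expand sqrt(91) as a continued fraction. With x_i = (sqrt(91) + m_i)/d_i and (m_0, d_0) = (0, 1): a_0 = floor(sqrt(91)) = 9, since 9^2 = 81 <= 91 < 100 = 10^2.
Iterate m_{i+1} = d_i*a_i - m_i, d_{i+1} = (91 - m_{i+1}^2)/d_i, a_{i+1} = floor((a_0 + m_{i+1})/d_{i+1}):
  m_1 = 1*9 - 0 = 9, d_1 = (91 - 9^2)/1 = 10/1 = 10, a_1 = floor((9 + 9)/10) = 1.
  m_2 = 10*1 - 9 = 1, d_2 = (91 - 1^2)/10 = 90/10 = 9, a_2 = floor((9 + 1)/9) = 1.
  m_3 = 9*1 - 1 = 8, d_3 = (91 - 8^2)/9 = 27/9 = 3, a_3 = floor((9 + 8)/3) = 5.
  m_4 = 3*5 - 8 = 7, d_4 = (91 - 7^2)/3 = 42/3 = 14, a_4 = floor((9 + 7)/14) = 1.
  m_5 = 14*1 - 7 = 7, d_5 = (91 - 7^2)/14 = 42/14 = 3, a_5 = floor((9 + 7)/3) = 5.
  m_6 = 3*5 - 7 = 8, d_6 = (91 - 8^2)/3 = 27/3 = 9, a_6 = floor((9 + 8)/9) = 1.
  m_7 = 9*1 - 8 = 1, d_7 = (91 - 1^2)/9 = 90/9 = 10, a_7 = floor((9 + 1)/10) = 1.
  m_8 = 10*1 - 1 = 9, d_8 = (91 - 9^2)/10 = 10/10 = 1, a_8 = floor((9 + 9)/1) = 18.
  m_9 = 1*18 - 9 = 9, d_9 = (91 - 9^2)/1 = 10/1 = 10: (m_9, d_9) = (m_1, d_1) = (9, 10), so from here the quotients repeat a_1, ..., a_8; the period length is 8.
So sqrt(91) = [9; (1, 1, 5, 1, 5, 1, 1, 18)] with period length k = 8.
k is even, so the fundamental solution of x^2 - 91y^2 = 1 is (p_{k-1}, q_{k-1}) = (p_7, q_7); compute convergents through index 7.
Convergents (p_i = a_i*p_{i-1} + p_{i-2}, q_i = a_i*q_{i-1} + q_{i-2} with p_{-2}=0, p_{-1}=1, q_{-2}=1, q_{-1}=0):
  i=0: a_0=9, p_0 = 9*1 + 0 = 9, q_0 = 9*0 + 1 = 1.
  i=1: a_1=1, p_1 = 1*9 + 1 = 10, q_1 = 1*1 + 0 = 1.
  i=2: a_2=1, p_2 = 1*10 + 9 = 19, q_2 = 1*1 + 1 = 2.
  i=3: a_3=5, p_3 = 5*19 + 10 = 105, q_3 = 5*2 + 1 = 11.
  i=4: a_4=1, p_4 = 1*105 + 19 = 124, q_4 = 1*11 + 2 = 13.
  i=5: a_5=5, p_5 = 5*124 + 105 = 725, q_5 = 5*13 + 11 = 76.
  i=6: a_6=1, p_6 = 1*725 + 124 = 849, q_6 = 1*76 + 13 = 89.
  i=7: a_7=1, p_7 = 1*849 + 725 = 1574, q_7 = 1*89 + 76 = 165.
Check: 1574^2 - 91*165^2 = 2477476 - 2477475 = 1, so (x, y) = (1574, 165) solves the equation, and by the theorem it is the least positive solution.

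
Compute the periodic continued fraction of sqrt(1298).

Write x_i = (sqrt(1298) + m_i)/d_i with (m_0, d_0) = (0, 1). a_0 = floor(sqrt(1298)) = 36, since 36^2 = 1296 <= 1298 < 1369 = 37^2.
Iterate m_{i+1} = d_i*a_i - m_i, d_{i+1} = (1298 - m_{i+1}^2)/d_i, a_{i+1} = floor((a_0 + m_{i+1})/d_{i+1}):
  m_1 = 1*36 - 0 = 36, d_1 = (1298 - 36^2)/1 = 2/1 = 2, a_1 = floor((36 + 36)/2) = 36.
  m_2 = 2*36 - 36 = 36, d_2 = (1298 - 36^2)/2 = 2/2 = 1, a_2 = floor((36 + 36)/1) = 72.
  m_3 = 1*72 - 36 = 36, d_3 = (1298 - 36^2)/1 = 2/1 = 2: (m_3, d_3) = (m_1, d_1) = (36, 2), so from here the quotients repeat a_1, a_2; the period length is 2.
Hence the expansion of sqrt(1298) is a_0 = 36 followed by the repeating block 36, 72 (period 2).

[36; (36, 72)]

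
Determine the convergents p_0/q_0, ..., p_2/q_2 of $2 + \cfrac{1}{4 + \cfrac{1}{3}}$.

2/1, 9/4, 29/13

Using the convergent recurrence p_i = a_i*p_{i-1} + p_{i-2}, q_i = a_i*q_{i-1} + q_{i-2} with p_{-2}=0, p_{-1}=1, q_{-2}=1, q_{-1}=0:
  i=0: a_0=2, p_0 = 2*1 + 0 = 2, q_0 = 2*0 + 1 = 1.
  i=1: a_1=4, p_1 = 4*2 + 1 = 9, q_1 = 4*1 + 0 = 4.
  i=2: a_2=3, p_2 = 3*9 + 2 = 29, q_2 = 3*4 + 1 = 13.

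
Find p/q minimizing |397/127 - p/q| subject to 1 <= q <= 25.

25/8

Expand x = 397/127 as a continued fraction with the Euclidean algorithm:
  397 = 3*127 + 16, so a_0 = 3.
  127 = 7*16 + 15, so a_1 = 7.
  16 = 1*15 + 1, so a_2 = 1.
  15 = 15*1 + 0, so a_3 = 15.
so x = [3; 7, 1, 15].
Convergents (p_i = a_i*p_{i-1} + p_{i-2}, q_i = a_i*q_{i-1} + q_{i-2} with p_{-2}=0, p_{-1}=1, q_{-2}=1, q_{-1}=0), until the denominator exceeds 25:
  i=0: a_0=3, p_0 = 3*1 + 0 = 3, q_0 = 3*0 + 1 = 1.
  i=1: a_1=7, p_1 = 7*3 + 1 = 22, q_1 = 7*1 + 0 = 7.
  i=2: a_2=1, p_2 = 1*22 + 3 = 25, q_2 = 1*7 + 1 = 8.
  i=3: a_3=15, p_3 = 15*25 + 22 = 397, q_3 = 15*8 + 7 = 127.
q_3 = 127 > 25, so the last convergent with denominator <= 25 is p_2/q_2 = 25/8.
The closest fraction with denominator <= 25 is either p_2/q_2 or the intermediate fraction (k*p_2 + p_1)/(k*q_2 + q_1) with the largest k >= 1 whose denominator stays <= 25; these approach x as k grows, and every other convergent or intermediate fraction in range is farther away.
Largest k: floor((25 - q_1)/q_2) = floor((25 - 7)/8) = 2.
That gives (2*25 + 22)/(2*8 + 7) = 72/23.
Compare the errors: |x - 25/8| = |397*8 - 25*127|/(127*8) = 1/1016, and |x - 72/23| = |397*23 - 72*127|/(127*23) = 13/2921.
Cross-multiplying, 1*2921 = 2921 < 13208 = 13*1016, so 1/1016 is smaller: the convergent 25/8 is closer to x than 72/23.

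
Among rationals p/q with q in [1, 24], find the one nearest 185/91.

49/24

Expand x = 185/91 as a continued fraction with the Euclidean algorithm:
  185 = 2*91 + 3, so a_0 = 2.
  91 = 30*3 + 1, so a_1 = 30.
  3 = 3*1 + 0, so a_2 = 3.
so x = [2; 30, 3].
Convergents (p_i = a_i*p_{i-1} + p_{i-2}, q_i = a_i*q_{i-1} + q_{i-2} with p_{-2}=0, p_{-1}=1, q_{-2}=1, q_{-1}=0), until the denominator exceeds 24:
  i=0: a_0=2, p_0 = 2*1 + 0 = 2, q_0 = 2*0 + 1 = 1.
  i=1: a_1=30, p_1 = 30*2 + 1 = 61, q_1 = 30*1 + 0 = 30.
q_1 = 30 > 24, so the last convergent with denominator <= 24 is p_0/q_0 = 2/1.
The closest fraction with denominator <= 24 is either p_0/q_0 or the intermediate fraction (k*p_0 + p_{-1})/(k*q_0 + q_{-1}) with the largest k >= 1 whose denominator stays <= 24; these approach x as k grows, and every other convergent or intermediate fraction in range is farther away.
Largest k: floor((24 - q_{-1})/q_0) = floor((24 - 0)/1) = 24 (using the seeds p_{-1} = 1, q_{-1} = 0).
That gives (24*2 + 1)/(24*1 + 0) = 49/24.
Compare the errors: |x - 2/1| = |185*1 - 2*91|/(91*1) = 3/91, and |x - 49/24| = |185*24 - 49*91|/(91*24) = 19/2184.
Cross-multiplying, 19*91 = 1729 < 6552 = 3*2184, so 19/2184 is smaller: the intermediate fraction 49/24 is closer to x than 2/1.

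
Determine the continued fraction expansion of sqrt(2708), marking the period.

Write x_i = (sqrt(2708) + m_i)/d_i with (m_0, d_0) = (0, 1). a_0 = floor(sqrt(2708)) = 52, since 52^2 = 2704 <= 2708 < 2809 = 53^2.
Iterate m_{i+1} = d_i*a_i - m_i, d_{i+1} = (2708 - m_{i+1}^2)/d_i, a_{i+1} = floor((a_0 + m_{i+1})/d_{i+1}):
  m_1 = 1*52 - 0 = 52, d_1 = (2708 - 52^2)/1 = 4/1 = 4, a_1 = floor((52 + 52)/4) = 26.
  m_2 = 4*26 - 52 = 52, d_2 = (2708 - 52^2)/4 = 4/4 = 1, a_2 = floor((52 + 52)/1) = 104.
  m_3 = 1*104 - 52 = 52, d_3 = (2708 - 52^2)/1 = 4/1 = 4: (m_3, d_3) = (m_1, d_1) = (52, 4), so from here the quotients repeat a_1, a_2; the period length is 2.
Hence the expansion of sqrt(2708) is a_0 = 52 followed by the repeating block 26, 104 (period 2).

[52; (26, 104)]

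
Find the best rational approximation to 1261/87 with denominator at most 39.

Expand x = 1261/87 as a continued fraction with the Euclidean algorithm:
  1261 = 14*87 + 43, so a_0 = 14.
  87 = 2*43 + 1, so a_1 = 2.
  43 = 43*1 + 0, so a_2 = 43.
so x = [14; 2, 43].
Convergents (p_i = a_i*p_{i-1} + p_{i-2}, q_i = a_i*q_{i-1} + q_{i-2} with p_{-2}=0, p_{-1}=1, q_{-2}=1, q_{-1}=0), until the denominator exceeds 39:
  i=0: a_0=14, p_0 = 14*1 + 0 = 14, q_0 = 14*0 + 1 = 1.
  i=1: a_1=2, p_1 = 2*14 + 1 = 29, q_1 = 2*1 + 0 = 2.
  i=2: a_2=43, p_2 = 43*29 + 14 = 1261, q_2 = 43*2 + 1 = 87.
q_2 = 87 > 39, so the last convergent with denominator <= 39 is p_1/q_1 = 29/2.
The closest fraction with denominator <= 39 is either p_1/q_1 or the intermediate fraction (k*p_1 + p_0)/(k*q_1 + q_0) with the largest k >= 1 whose denominator stays <= 39; these approach x as k grows, and every other convergent or intermediate fraction in range is farther away.
Largest k: floor((39 - q_0)/q_1) = floor((39 - 1)/2) = 19.
That gives (19*29 + 14)/(19*2 + 1) = 565/39.
Compare the errors: |x - 29/2| = |1261*2 - 29*87|/(87*2) = 1/174, and |x - 565/39| = |1261*39 - 565*87|/(87*39) = 24/3393.
Cross-multiplying, 1*3393 = 3393 < 4176 = 24*174, so 1/174 is smaller: the convergent 29/2 is closer to x than 565/39.

29/2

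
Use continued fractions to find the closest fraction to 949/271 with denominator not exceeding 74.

Expand x = 949/271 as a continued fraction with the Euclidean algorithm:
  949 = 3*271 + 136, so a_0 = 3.
  271 = 1*136 + 135, so a_1 = 1.
  136 = 1*135 + 1, so a_2 = 1.
  135 = 135*1 + 0, so a_3 = 135.
so x = [3; 1, 1, 135].
Convergents (p_i = a_i*p_{i-1} + p_{i-2}, q_i = a_i*q_{i-1} + q_{i-2} with p_{-2}=0, p_{-1}=1, q_{-2}=1, q_{-1}=0), until the denominator exceeds 74:
  i=0: a_0=3, p_0 = 3*1 + 0 = 3, q_0 = 3*0 + 1 = 1.
  i=1: a_1=1, p_1 = 1*3 + 1 = 4, q_1 = 1*1 + 0 = 1.
  i=2: a_2=1, p_2 = 1*4 + 3 = 7, q_2 = 1*1 + 1 = 2.
  i=3: a_3=135, p_3 = 135*7 + 4 = 949, q_3 = 135*2 + 1 = 271.
q_3 = 271 > 74, so the last convergent with denominator <= 74 is p_2/q_2 = 7/2.
The closest fraction with denominator <= 74 is either p_2/q_2 or the intermediate fraction (k*p_2 + p_1)/(k*q_2 + q_1) with the largest k >= 1 whose denominator stays <= 74; these approach x as k grows, and every other convergent or intermediate fraction in range is farther away.
Largest k: floor((74 - q_1)/q_2) = floor((74 - 1)/2) = 36.
That gives (36*7 + 4)/(36*2 + 1) = 256/73.
Compare the errors: |x - 7/2| = |949*2 - 7*271|/(271*2) = 1/542, and |x - 256/73| = |949*73 - 256*271|/(271*73) = 99/19783.
Cross-multiplying, 1*19783 = 19783 < 53658 = 99*542, so 1/542 is smaller: the convergent 7/2 is closer to x than 256/73.

7/2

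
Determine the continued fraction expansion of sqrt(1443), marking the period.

[37; (1, 74)]

Write x_i = (sqrt(1443) + m_i)/d_i with (m_0, d_0) = (0, 1). a_0 = floor(sqrt(1443)) = 37, since 37^2 = 1369 <= 1443 < 1444 = 38^2.
Iterate m_{i+1} = d_i*a_i - m_i, d_{i+1} = (1443 - m_{i+1}^2)/d_i, a_{i+1} = floor((a_0 + m_{i+1})/d_{i+1}):
  m_1 = 1*37 - 0 = 37, d_1 = (1443 - 37^2)/1 = 74/1 = 74, a_1 = floor((37 + 37)/74) = 1.
  m_2 = 74*1 - 37 = 37, d_2 = (1443 - 37^2)/74 = 74/74 = 1, a_2 = floor((37 + 37)/1) = 74.
  m_3 = 1*74 - 37 = 37, d_3 = (1443 - 37^2)/1 = 74/1 = 74: (m_3, d_3) = (m_1, d_1) = (37, 74), so from here the quotients repeat a_1, a_2; the period length is 2.
Hence the expansion of sqrt(1443) is a_0 = 37 followed by the repeating block 1, 74 (period 2).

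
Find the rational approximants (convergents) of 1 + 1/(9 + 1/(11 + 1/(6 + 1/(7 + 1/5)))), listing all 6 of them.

1/1, 10/9, 111/100, 676/609, 4843/4363, 24891/22424

Using the convergent recurrence p_i = a_i*p_{i-1} + p_{i-2}, q_i = a_i*q_{i-1} + q_{i-2} with p_{-2}=0, p_{-1}=1, q_{-2}=1, q_{-1}=0:
  i=0: a_0=1, p_0 = 1*1 + 0 = 1, q_0 = 1*0 + 1 = 1.
  i=1: a_1=9, p_1 = 9*1 + 1 = 10, q_1 = 9*1 + 0 = 9.
  i=2: a_2=11, p_2 = 11*10 + 1 = 111, q_2 = 11*9 + 1 = 100.
  i=3: a_3=6, p_3 = 6*111 + 10 = 676, q_3 = 6*100 + 9 = 609.
  i=4: a_4=7, p_4 = 7*676 + 111 = 4843, q_4 = 7*609 + 100 = 4363.
  i=5: a_5=5, p_5 = 5*4843 + 676 = 24891, q_5 = 5*4363 + 609 = 22424.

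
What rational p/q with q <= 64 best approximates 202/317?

37/58

Expand x = 202/317 as a continued fraction with the Euclidean algorithm:
  202 = 0*317 + 202, so a_0 = 0.
  317 = 1*202 + 115, so a_1 = 1.
  202 = 1*115 + 87, so a_2 = 1.
  115 = 1*87 + 28, so a_3 = 1.
  87 = 3*28 + 3, so a_4 = 3.
  28 = 9*3 + 1, so a_5 = 9.
  3 = 3*1 + 0, so a_6 = 3.
so x = [0; 1, 1, 1, 3, 9, 3].
Convergents (p_i = a_i*p_{i-1} + p_{i-2}, q_i = a_i*q_{i-1} + q_{i-2} with p_{-2}=0, p_{-1}=1, q_{-2}=1, q_{-1}=0), until the denominator exceeds 64:
  i=0: a_0=0, p_0 = 0*1 + 0 = 0, q_0 = 0*0 + 1 = 1.
  i=1: a_1=1, p_1 = 1*0 + 1 = 1, q_1 = 1*1 + 0 = 1.
  i=2: a_2=1, p_2 = 1*1 + 0 = 1, q_2 = 1*1 + 1 = 2.
  i=3: a_3=1, p_3 = 1*1 + 1 = 2, q_3 = 1*2 + 1 = 3.
  i=4: a_4=3, p_4 = 3*2 + 1 = 7, q_4 = 3*3 + 2 = 11.
  i=5: a_5=9, p_5 = 9*7 + 2 = 65, q_5 = 9*11 + 3 = 102.
q_5 = 102 > 64, so the last convergent with denominator <= 64 is p_4/q_4 = 7/11.
The closest fraction with denominator <= 64 is either p_4/q_4 or the intermediate fraction (k*p_4 + p_3)/(k*q_4 + q_3) with the largest k >= 1 whose denominator stays <= 64; these approach x as k grows, and every other convergent or intermediate fraction in range is farther away.
Largest k: floor((64 - q_3)/q_4) = floor((64 - 3)/11) = 5.
That gives (5*7 + 2)/(5*11 + 3) = 37/58.
Compare the errors: |x - 7/11| = |202*11 - 7*317|/(317*11) = 3/3487, and |x - 37/58| = |202*58 - 37*317|/(317*58) = 13/18386.
Cross-multiplying, 13*3487 = 45331 < 55158 = 3*18386, so 13/18386 is smaller: the intermediate fraction 37/58 is closer to x than 7/11.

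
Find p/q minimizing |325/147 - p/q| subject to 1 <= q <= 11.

Expand x = 325/147 as a continued fraction with the Euclidean algorithm:
  325 = 2*147 + 31, so a_0 = 2.
  147 = 4*31 + 23, so a_1 = 4.
  31 = 1*23 + 8, so a_2 = 1.
  23 = 2*8 + 7, so a_3 = 2.
  8 = 1*7 + 1, so a_4 = 1.
  7 = 7*1 + 0, so a_5 = 7.
so x = [2; 4, 1, 2, 1, 7].
Convergents (p_i = a_i*p_{i-1} + p_{i-2}, q_i = a_i*q_{i-1} + q_{i-2} with p_{-2}=0, p_{-1}=1, q_{-2}=1, q_{-1}=0), until the denominator exceeds 11:
  i=0: a_0=2, p_0 = 2*1 + 0 = 2, q_0 = 2*0 + 1 = 1.
  i=1: a_1=4, p_1 = 4*2 + 1 = 9, q_1 = 4*1 + 0 = 4.
  i=2: a_2=1, p_2 = 1*9 + 2 = 11, q_2 = 1*4 + 1 = 5.
  i=3: a_3=2, p_3 = 2*11 + 9 = 31, q_3 = 2*5 + 4 = 14.
q_3 = 14 > 11, so the last convergent with denominator <= 11 is p_2/q_2 = 11/5.
The closest fraction with denominator <= 11 is either p_2/q_2 or the intermediate fraction (k*p_2 + p_1)/(k*q_2 + q_1) with the largest k >= 1 whose denominator stays <= 11; these approach x as k grows, and every other convergent or intermediate fraction in range is farther away.
Largest k: floor((11 - q_1)/q_2) = floor((11 - 4)/5) = 1.
That gives (1*11 + 9)/(1*5 + 4) = 20/9.
Compare the errors: |x - 11/5| = |325*5 - 11*147|/(147*5) = 8/735, and |x - 20/9| = |325*9 - 20*147|/(147*9) = 15/1323.
Cross-multiplying, 8*1323 = 10584 < 11025 = 15*735, so 8/735 is smaller: the convergent 11/5 is closer to x than 20/9.

11/5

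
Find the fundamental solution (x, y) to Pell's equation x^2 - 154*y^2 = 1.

(x, y) = (21295, 1716)

First expand sqrt(154) as a continued fraction. With x_i = (sqrt(154) + m_i)/d_i and (m_0, d_0) = (0, 1): a_0 = floor(sqrt(154)) = 12, since 12^2 = 144 <= 154 < 169 = 13^2.
Iterate m_{i+1} = d_i*a_i - m_i, d_{i+1} = (154 - m_{i+1}^2)/d_i, a_{i+1} = floor((a_0 + m_{i+1})/d_{i+1}):
  m_1 = 1*12 - 0 = 12, d_1 = (154 - 12^2)/1 = 10/1 = 10, a_1 = floor((12 + 12)/10) = 2.
  m_2 = 10*2 - 12 = 8, d_2 = (154 - 8^2)/10 = 90/10 = 9, a_2 = floor((12 + 8)/9) = 2.
  m_3 = 9*2 - 8 = 10, d_3 = (154 - 10^2)/9 = 54/9 = 6, a_3 = floor((12 + 10)/6) = 3.
  m_4 = 6*3 - 10 = 8, d_4 = (154 - 8^2)/6 = 90/6 = 15, a_4 = floor((12 + 8)/15) = 1.
  m_5 = 15*1 - 8 = 7, d_5 = (154 - 7^2)/15 = 105/15 = 7, a_5 = floor((12 + 7)/7) = 2.
  m_6 = 7*2 - 7 = 7, d_6 = (154 - 7^2)/7 = 105/7 = 15, a_6 = floor((12 + 7)/15) = 1.
  m_7 = 15*1 - 7 = 8, d_7 = (154 - 8^2)/15 = 90/15 = 6, a_7 = floor((12 + 8)/6) = 3.
  m_8 = 6*3 - 8 = 10, d_8 = (154 - 10^2)/6 = 54/6 = 9, a_8 = floor((12 + 10)/9) = 2.
  m_9 = 9*2 - 10 = 8, d_9 = (154 - 8^2)/9 = 90/9 = 10, a_9 = floor((12 + 8)/10) = 2.
  m_10 = 10*2 - 8 = 12, d_10 = (154 - 12^2)/10 = 10/10 = 1, a_10 = floor((12 + 12)/1) = 24.
  m_11 = 1*24 - 12 = 12, d_11 = (154 - 12^2)/1 = 10/1 = 10: (m_11, d_11) = (m_1, d_1) = (12, 10), so from here the quotients repeat a_1, ..., a_10; the period length is 10.
So sqrt(154) = [12; (2, 2, 3, 1, 2, 1, 3, 2, 2, 24)] with period length k = 10.
k is even, so the fundamental solution of x^2 - 154y^2 = 1 is (p_{k-1}, q_{k-1}) = (p_9, q_9); compute convergents through index 9.
Convergents (p_i = a_i*p_{i-1} + p_{i-2}, q_i = a_i*q_{i-1} + q_{i-2} with p_{-2}=0, p_{-1}=1, q_{-2}=1, q_{-1}=0):
  i=0: a_0=12, p_0 = 12*1 + 0 = 12, q_0 = 12*0 + 1 = 1.
  i=1: a_1=2, p_1 = 2*12 + 1 = 25, q_1 = 2*1 + 0 = 2.
  i=2: a_2=2, p_2 = 2*25 + 12 = 62, q_2 = 2*2 + 1 = 5.
  i=3: a_3=3, p_3 = 3*62 + 25 = 211, q_3 = 3*5 + 2 = 17.
  i=4: a_4=1, p_4 = 1*211 + 62 = 273, q_4 = 1*17 + 5 = 22.
  i=5: a_5=2, p_5 = 2*273 + 211 = 757, q_5 = 2*22 + 17 = 61.
  i=6: a_6=1, p_6 = 1*757 + 273 = 1030, q_6 = 1*61 + 22 = 83.
  i=7: a_7=3, p_7 = 3*1030 + 757 = 3847, q_7 = 3*83 + 61 = 310.
  i=8: a_8=2, p_8 = 2*3847 + 1030 = 8724, q_8 = 2*310 + 83 = 703.
  i=9: a_9=2, p_9 = 2*8724 + 3847 = 21295, q_9 = 2*703 + 310 = 1716.
Check: 21295^2 - 154*1716^2 = 453477025 - 453477024 = 1, so (x, y) = (21295, 1716) solves the equation, and by the theorem it is the least positive solution.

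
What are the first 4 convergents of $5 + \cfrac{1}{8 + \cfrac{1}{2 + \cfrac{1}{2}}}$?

Using the convergent recurrence p_i = a_i*p_{i-1} + p_{i-2}, q_i = a_i*q_{i-1} + q_{i-2} with p_{-2}=0, p_{-1}=1, q_{-2}=1, q_{-1}=0:
  i=0: a_0=5, p_0 = 5*1 + 0 = 5, q_0 = 5*0 + 1 = 1.
  i=1: a_1=8, p_1 = 8*5 + 1 = 41, q_1 = 8*1 + 0 = 8.
  i=2: a_2=2, p_2 = 2*41 + 5 = 87, q_2 = 2*8 + 1 = 17.
  i=3: a_3=2, p_3 = 2*87 + 41 = 215, q_3 = 2*17 + 8 = 42.

5/1, 41/8, 87/17, 215/42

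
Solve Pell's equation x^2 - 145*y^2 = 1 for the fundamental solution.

(x, y) = (289, 24)

First expand sqrt(145) as a continued fraction. With x_i = (sqrt(145) + m_i)/d_i and (m_0, d_0) = (0, 1): a_0 = floor(sqrt(145)) = 12, since 12^2 = 144 <= 145 < 169 = 13^2.
Iterate m_{i+1} = d_i*a_i - m_i, d_{i+1} = (145 - m_{i+1}^2)/d_i, a_{i+1} = floor((a_0 + m_{i+1})/d_{i+1}):
  m_1 = 1*12 - 0 = 12, d_1 = (145 - 12^2)/1 = 1/1 = 1, a_1 = floor((12 + 12)/1) = 24.
  m_2 = 1*24 - 12 = 12, d_2 = (145 - 12^2)/1 = 1/1 = 1: (m_2, d_2) = (m_1, d_1) = (12, 1), so from here the quotient a_1 repeats; the period length is 1.
So sqrt(145) = [12; (24)] with period length k = 1.
k is odd, so (p_{k-1}, q_{k-1}) only solves x^2 - 145y^2 = -1 and the fundamental solution of x^2 - 145y^2 = 1 is (p_{2k-1}, q_{2k-1}) = (p_1, q_1); compute convergents through index 1, running through the period twice.
Convergents (p_i = a_i*p_{i-1} + p_{i-2}, q_i = a_i*q_{i-1} + q_{i-2} with p_{-2}=0, p_{-1}=1, q_{-2}=1, q_{-1}=0):
  i=0: a_0=12, p_0 = 12*1 + 0 = 12, q_0 = 12*0 + 1 = 1.
  i=1: a_1=24, p_1 = 24*12 + 1 = 289, q_1 = 24*1 + 0 = 24.
Indeed p_0^2 - 145*q_0^2 = 144 - 145 = -1, not +1.
Check: 289^2 - 145*24^2 = 83521 - 83520 = 1, so (x, y) = (289, 24) solves the equation, and by the theorem it is the least positive solution.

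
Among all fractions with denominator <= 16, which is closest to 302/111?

19/7

Expand x = 302/111 as a continued fraction with the Euclidean algorithm:
  302 = 2*111 + 80, so a_0 = 2.
  111 = 1*80 + 31, so a_1 = 1.
  80 = 2*31 + 18, so a_2 = 2.
  31 = 1*18 + 13, so a_3 = 1.
  18 = 1*13 + 5, so a_4 = 1.
  13 = 2*5 + 3, so a_5 = 2.
  5 = 1*3 + 2, so a_6 = 1.
  3 = 1*2 + 1, so a_7 = 1.
  2 = 2*1 + 0, so a_8 = 2.
so x = [2; 1, 2, 1, 1, 2, 1, 1, 2].
Convergents (p_i = a_i*p_{i-1} + p_{i-2}, q_i = a_i*q_{i-1} + q_{i-2} with p_{-2}=0, p_{-1}=1, q_{-2}=1, q_{-1}=0), until the denominator exceeds 16:
  i=0: a_0=2, p_0 = 2*1 + 0 = 2, q_0 = 2*0 + 1 = 1.
  i=1: a_1=1, p_1 = 1*2 + 1 = 3, q_1 = 1*1 + 0 = 1.
  i=2: a_2=2, p_2 = 2*3 + 2 = 8, q_2 = 2*1 + 1 = 3.
  i=3: a_3=1, p_3 = 1*8 + 3 = 11, q_3 = 1*3 + 1 = 4.
  i=4: a_4=1, p_4 = 1*11 + 8 = 19, q_4 = 1*4 + 3 = 7.
  i=5: a_5=2, p_5 = 2*19 + 11 = 49, q_5 = 2*7 + 4 = 18.
q_5 = 18 > 16, so the last convergent with denominator <= 16 is p_4/q_4 = 19/7.
The closest fraction with denominator <= 16 is either p_4/q_4 or the intermediate fraction (k*p_4 + p_3)/(k*q_4 + q_3) with the largest k >= 1 whose denominator stays <= 16; these approach x as k grows, and every other convergent or intermediate fraction in range is farther away.
Largest k: floor((16 - q_3)/q_4) = floor((16 - 4)/7) = 1.
That gives (1*19 + 11)/(1*7 + 4) = 30/11.
Compare the errors: |x - 19/7| = |302*7 - 19*111|/(111*7) = 5/777, and |x - 30/11| = |302*11 - 30*111|/(111*11) = 8/1221.
Cross-multiplying, 5*1221 = 6105 < 6216 = 8*777, so 5/777 is smaller: the convergent 19/7 is closer to x than 30/11.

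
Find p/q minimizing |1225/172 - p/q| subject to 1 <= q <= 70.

292/41

Expand x = 1225/172 as a continued fraction with the Euclidean algorithm:
  1225 = 7*172 + 21, so a_0 = 7.
  172 = 8*21 + 4, so a_1 = 8.
  21 = 5*4 + 1, so a_2 = 5.
  4 = 4*1 + 0, so a_3 = 4.
so x = [7; 8, 5, 4].
Convergents (p_i = a_i*p_{i-1} + p_{i-2}, q_i = a_i*q_{i-1} + q_{i-2} with p_{-2}=0, p_{-1}=1, q_{-2}=1, q_{-1}=0), until the denominator exceeds 70:
  i=0: a_0=7, p_0 = 7*1 + 0 = 7, q_0 = 7*0 + 1 = 1.
  i=1: a_1=8, p_1 = 8*7 + 1 = 57, q_1 = 8*1 + 0 = 8.
  i=2: a_2=5, p_2 = 5*57 + 7 = 292, q_2 = 5*8 + 1 = 41.
  i=3: a_3=4, p_3 = 4*292 + 57 = 1225, q_3 = 4*41 + 8 = 172.
q_3 = 172 > 70, so the last convergent with denominator <= 70 is p_2/q_2 = 292/41.
The closest fraction with denominator <= 70 is either p_2/q_2 or the intermediate fraction (k*p_2 + p_1)/(k*q_2 + q_1) with the largest k >= 1 whose denominator stays <= 70; these approach x as k grows, and every other convergent or intermediate fraction in range is farther away.
Largest k: floor((70 - q_1)/q_2) = floor((70 - 8)/41) = 1.
That gives (1*292 + 57)/(1*41 + 8) = 349/49.
Compare the errors: |x - 292/41| = |1225*41 - 292*172|/(172*41) = 1/7052, and |x - 349/49| = |1225*49 - 349*172|/(172*49) = 3/8428.
Cross-multiplying, 1*8428 = 8428 < 21156 = 3*7052, so 1/7052 is smaller: the convergent 292/41 is closer to x than 349/49.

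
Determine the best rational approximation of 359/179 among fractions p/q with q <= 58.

Expand x = 359/179 as a continued fraction with the Euclidean algorithm:
  359 = 2*179 + 1, so a_0 = 2.
  179 = 179*1 + 0, so a_1 = 179.
so x = [2; 179].
Convergents (p_i = a_i*p_{i-1} + p_{i-2}, q_i = a_i*q_{i-1} + q_{i-2} with p_{-2}=0, p_{-1}=1, q_{-2}=1, q_{-1}=0), until the denominator exceeds 58:
  i=0: a_0=2, p_0 = 2*1 + 0 = 2, q_0 = 2*0 + 1 = 1.
  i=1: a_1=179, p_1 = 179*2 + 1 = 359, q_1 = 179*1 + 0 = 179.
q_1 = 179 > 58, so the last convergent with denominator <= 58 is p_0/q_0 = 2/1.
The closest fraction with denominator <= 58 is either p_0/q_0 or the intermediate fraction (k*p_0 + p_{-1})/(k*q_0 + q_{-1}) with the largest k >= 1 whose denominator stays <= 58; these approach x as k grows, and every other convergent or intermediate fraction in range is farther away.
Largest k: floor((58 - q_{-1})/q_0) = floor((58 - 0)/1) = 58 (using the seeds p_{-1} = 1, q_{-1} = 0).
That gives (58*2 + 1)/(58*1 + 0) = 117/58.
Compare the errors: |x - 2/1| = |359*1 - 2*179|/(179*1) = 1/179, and |x - 117/58| = |359*58 - 117*179|/(179*58) = 121/10382.
Cross-multiplying, 1*10382 = 10382 < 21659 = 121*179, so 1/179 is smaller: the convergent 2/1 is closer to x than 117/58.

2/1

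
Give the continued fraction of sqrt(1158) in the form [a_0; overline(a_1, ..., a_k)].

Write x_i = (sqrt(1158) + m_i)/d_i with (m_0, d_0) = (0, 1). a_0 = floor(sqrt(1158)) = 34, since 34^2 = 1156 <= 1158 < 1225 = 35^2.
Iterate m_{i+1} = d_i*a_i - m_i, d_{i+1} = (1158 - m_{i+1}^2)/d_i, a_{i+1} = floor((a_0 + m_{i+1})/d_{i+1}):
  m_1 = 1*34 - 0 = 34, d_1 = (1158 - 34^2)/1 = 2/1 = 2, a_1 = floor((34 + 34)/2) = 34.
  m_2 = 2*34 - 34 = 34, d_2 = (1158 - 34^2)/2 = 2/2 = 1, a_2 = floor((34 + 34)/1) = 68.
  m_3 = 1*68 - 34 = 34, d_3 = (1158 - 34^2)/1 = 2/1 = 2: (m_3, d_3) = (m_1, d_1) = (34, 2), so from here the quotients repeat a_1, a_2; the period length is 2.
Hence the expansion of sqrt(1158) is a_0 = 34 followed by the repeating block 34, 68 (period 2).

[34; overline(34, 68)]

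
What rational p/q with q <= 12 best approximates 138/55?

Expand x = 138/55 as a continued fraction with the Euclidean algorithm:
  138 = 2*55 + 28, so a_0 = 2.
  55 = 1*28 + 27, so a_1 = 1.
  28 = 1*27 + 1, so a_2 = 1.
  27 = 27*1 + 0, so a_3 = 27.
so x = [2; 1, 1, 27].
Convergents (p_i = a_i*p_{i-1} + p_{i-2}, q_i = a_i*q_{i-1} + q_{i-2} with p_{-2}=0, p_{-1}=1, q_{-2}=1, q_{-1}=0), until the denominator exceeds 12:
  i=0: a_0=2, p_0 = 2*1 + 0 = 2, q_0 = 2*0 + 1 = 1.
  i=1: a_1=1, p_1 = 1*2 + 1 = 3, q_1 = 1*1 + 0 = 1.
  i=2: a_2=1, p_2 = 1*3 + 2 = 5, q_2 = 1*1 + 1 = 2.
  i=3: a_3=27, p_3 = 27*5 + 3 = 138, q_3 = 27*2 + 1 = 55.
q_3 = 55 > 12, so the last convergent with denominator <= 12 is p_2/q_2 = 5/2.
The closest fraction with denominator <= 12 is either p_2/q_2 or the intermediate fraction (k*p_2 + p_1)/(k*q_2 + q_1) with the largest k >= 1 whose denominator stays <= 12; these approach x as k grows, and every other convergent or intermediate fraction in range is farther away.
Largest k: floor((12 - q_1)/q_2) = floor((12 - 1)/2) = 5.
That gives (5*5 + 3)/(5*2 + 1) = 28/11.
Compare the errors: |x - 5/2| = |138*2 - 5*55|/(55*2) = 1/110, and |x - 28/11| = |138*11 - 28*55|/(55*11) = 22/605.
Cross-multiplying, 1*605 = 605 < 2420 = 22*110, so 1/110 is smaller: the convergent 5/2 is closer to x than 28/11.

5/2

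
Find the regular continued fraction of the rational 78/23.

Run the Euclidean algorithm on 78 and 23; the successive quotients are the partial quotients a_0, a_1, ... (each step inverts the fractional part left over by the previous one):
  78 = 3*23 + 9, so a_0 = 3.
  23 = 2*9 + 5, so a_1 = 2.
  9 = 1*5 + 4, so a_2 = 1.
  5 = 1*4 + 1, so a_3 = 1.
  4 = 4*1 + 0, so a_4 = 4.
The remainder reaches 0 after 5 divisions, so the expansion has 5 partial quotients, read off in order.

[3; 2, 1, 1, 4]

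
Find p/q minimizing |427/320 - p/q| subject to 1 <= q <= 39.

4/3

Expand x = 427/320 as a continued fraction with the Euclidean algorithm:
  427 = 1*320 + 107, so a_0 = 1.
  320 = 2*107 + 106, so a_1 = 2.
  107 = 1*106 + 1, so a_2 = 1.
  106 = 106*1 + 0, so a_3 = 106.
so x = [1; 2, 1, 106].
Convergents (p_i = a_i*p_{i-1} + p_{i-2}, q_i = a_i*q_{i-1} + q_{i-2} with p_{-2}=0, p_{-1}=1, q_{-2}=1, q_{-1}=0), until the denominator exceeds 39:
  i=0: a_0=1, p_0 = 1*1 + 0 = 1, q_0 = 1*0 + 1 = 1.
  i=1: a_1=2, p_1 = 2*1 + 1 = 3, q_1 = 2*1 + 0 = 2.
  i=2: a_2=1, p_2 = 1*3 + 1 = 4, q_2 = 1*2 + 1 = 3.
  i=3: a_3=106, p_3 = 106*4 + 3 = 427, q_3 = 106*3 + 2 = 320.
q_3 = 320 > 39, so the last convergent with denominator <= 39 is p_2/q_2 = 4/3.
The closest fraction with denominator <= 39 is either p_2/q_2 or the intermediate fraction (k*p_2 + p_1)/(k*q_2 + q_1) with the largest k >= 1 whose denominator stays <= 39; these approach x as k grows, and every other convergent or intermediate fraction in range is farther away.
Largest k: floor((39 - q_1)/q_2) = floor((39 - 2)/3) = 12.
That gives (12*4 + 3)/(12*3 + 2) = 51/38.
Compare the errors: |x - 4/3| = |427*3 - 4*320|/(320*3) = 1/960, and |x - 51/38| = |427*38 - 51*320|/(320*38) = 94/12160.
Cross-multiplying, 1*12160 = 12160 < 90240 = 94*960, so 1/960 is smaller: the convergent 4/3 is closer to x than 51/38.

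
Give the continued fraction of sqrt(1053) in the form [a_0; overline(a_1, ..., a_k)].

Write x_i = (sqrt(1053) + m_i)/d_i with (m_0, d_0) = (0, 1). a_0 = floor(sqrt(1053)) = 32, since 32^2 = 1024 <= 1053 < 1089 = 33^2.
Iterate m_{i+1} = d_i*a_i - m_i, d_{i+1} = (1053 - m_{i+1}^2)/d_i, a_{i+1} = floor((a_0 + m_{i+1})/d_{i+1}):
  m_1 = 1*32 - 0 = 32, d_1 = (1053 - 32^2)/1 = 29/1 = 29, a_1 = floor((32 + 32)/29) = 2.
  m_2 = 29*2 - 32 = 26, d_2 = (1053 - 26^2)/29 = 377/29 = 13, a_2 = floor((32 + 26)/13) = 4.
  m_3 = 13*4 - 26 = 26, d_3 = (1053 - 26^2)/13 = 377/13 = 29, a_3 = floor((32 + 26)/29) = 2.
  m_4 = 29*2 - 26 = 32, d_4 = (1053 - 32^2)/29 = 29/29 = 1, a_4 = floor((32 + 32)/1) = 64.
  m_5 = 1*64 - 32 = 32, d_5 = (1053 - 32^2)/1 = 29/1 = 29: (m_5, d_5) = (m_1, d_1) = (32, 29), so from here the quotients repeat a_1, ..., a_4; the period length is 4.
Hence the expansion of sqrt(1053) is a_0 = 32 followed by the repeating block 2, 4, 2, 64 (period 4).

[32; overline(2, 4, 2, 64)]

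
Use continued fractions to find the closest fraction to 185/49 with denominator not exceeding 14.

34/9

Expand x = 185/49 as a continued fraction with the Euclidean algorithm:
  185 = 3*49 + 38, so a_0 = 3.
  49 = 1*38 + 11, so a_1 = 1.
  38 = 3*11 + 5, so a_2 = 3.
  11 = 2*5 + 1, so a_3 = 2.
  5 = 5*1 + 0, so a_4 = 5.
so x = [3; 1, 3, 2, 5].
Convergents (p_i = a_i*p_{i-1} + p_{i-2}, q_i = a_i*q_{i-1} + q_{i-2} with p_{-2}=0, p_{-1}=1, q_{-2}=1, q_{-1}=0), until the denominator exceeds 14:
  i=0: a_0=3, p_0 = 3*1 + 0 = 3, q_0 = 3*0 + 1 = 1.
  i=1: a_1=1, p_1 = 1*3 + 1 = 4, q_1 = 1*1 + 0 = 1.
  i=2: a_2=3, p_2 = 3*4 + 3 = 15, q_2 = 3*1 + 1 = 4.
  i=3: a_3=2, p_3 = 2*15 + 4 = 34, q_3 = 2*4 + 1 = 9.
  i=4: a_4=5, p_4 = 5*34 + 15 = 185, q_4 = 5*9 + 4 = 49.
q_4 = 49 > 14, so the last convergent with denominator <= 14 is p_3/q_3 = 34/9.
The closest fraction with denominator <= 14 is either p_3/q_3 or the intermediate fraction (k*p_3 + p_2)/(k*q_3 + q_2) with the largest k >= 1 whose denominator stays <= 14; these approach x as k grows, and every other convergent or intermediate fraction in range is farther away.
Largest k: floor((14 - q_2)/q_3) = floor((14 - 4)/9) = 1.
That gives (1*34 + 15)/(1*9 + 4) = 49/13.
Compare the errors: |x - 34/9| = |185*9 - 34*49|/(49*9) = 1/441, and |x - 49/13| = |185*13 - 49*49|/(49*13) = 4/637.
Cross-multiplying, 1*637 = 637 < 1764 = 4*441, so 1/441 is smaller: the convergent 34/9 is closer to x than 49/13.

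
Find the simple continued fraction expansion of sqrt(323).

[17; (1, 34)]

Write x_i = (sqrt(323) + m_i)/d_i with (m_0, d_0) = (0, 1). a_0 = floor(sqrt(323)) = 17, since 17^2 = 289 <= 323 < 324 = 18^2.
Iterate m_{i+1} = d_i*a_i - m_i, d_{i+1} = (323 - m_{i+1}^2)/d_i, a_{i+1} = floor((a_0 + m_{i+1})/d_{i+1}):
  m_1 = 1*17 - 0 = 17, d_1 = (323 - 17^2)/1 = 34/1 = 34, a_1 = floor((17 + 17)/34) = 1.
  m_2 = 34*1 - 17 = 17, d_2 = (323 - 17^2)/34 = 34/34 = 1, a_2 = floor((17 + 17)/1) = 34.
  m_3 = 1*34 - 17 = 17, d_3 = (323 - 17^2)/1 = 34/1 = 34: (m_3, d_3) = (m_1, d_1) = (17, 34), so from here the quotients repeat a_1, a_2; the period length is 2.
Hence the expansion of sqrt(323) is a_0 = 17 followed by the repeating block 1, 34 (period 2).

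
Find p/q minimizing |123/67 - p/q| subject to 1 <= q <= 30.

11/6

Expand x = 123/67 as a continued fraction with the Euclidean algorithm:
  123 = 1*67 + 56, so a_0 = 1.
  67 = 1*56 + 11, so a_1 = 1.
  56 = 5*11 + 1, so a_2 = 5.
  11 = 11*1 + 0, so a_3 = 11.
so x = [1; 1, 5, 11].
Convergents (p_i = a_i*p_{i-1} + p_{i-2}, q_i = a_i*q_{i-1} + q_{i-2} with p_{-2}=0, p_{-1}=1, q_{-2}=1, q_{-1}=0), until the denominator exceeds 30:
  i=0: a_0=1, p_0 = 1*1 + 0 = 1, q_0 = 1*0 + 1 = 1.
  i=1: a_1=1, p_1 = 1*1 + 1 = 2, q_1 = 1*1 + 0 = 1.
  i=2: a_2=5, p_2 = 5*2 + 1 = 11, q_2 = 5*1 + 1 = 6.
  i=3: a_3=11, p_3 = 11*11 + 2 = 123, q_3 = 11*6 + 1 = 67.
q_3 = 67 > 30, so the last convergent with denominator <= 30 is p_2/q_2 = 11/6.
The closest fraction with denominator <= 30 is either p_2/q_2 or the intermediate fraction (k*p_2 + p_1)/(k*q_2 + q_1) with the largest k >= 1 whose denominator stays <= 30; these approach x as k grows, and every other convergent or intermediate fraction in range is farther away.
Largest k: floor((30 - q_1)/q_2) = floor((30 - 1)/6) = 4.
That gives (4*11 + 2)/(4*6 + 1) = 46/25.
Compare the errors: |x - 11/6| = |123*6 - 11*67|/(67*6) = 1/402, and |x - 46/25| = |123*25 - 46*67|/(67*25) = 7/1675.
Cross-multiplying, 1*1675 = 1675 < 2814 = 7*402, so 1/402 is smaller: the convergent 11/6 is closer to x than 46/25.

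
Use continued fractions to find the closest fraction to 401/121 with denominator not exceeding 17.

Expand x = 401/121 as a continued fraction with the Euclidean algorithm:
  401 = 3*121 + 38, so a_0 = 3.
  121 = 3*38 + 7, so a_1 = 3.
  38 = 5*7 + 3, so a_2 = 5.
  7 = 2*3 + 1, so a_3 = 2.
  3 = 3*1 + 0, so a_4 = 3.
so x = [3; 3, 5, 2, 3].
Convergents (p_i = a_i*p_{i-1} + p_{i-2}, q_i = a_i*q_{i-1} + q_{i-2} with p_{-2}=0, p_{-1}=1, q_{-2}=1, q_{-1}=0), until the denominator exceeds 17:
  i=0: a_0=3, p_0 = 3*1 + 0 = 3, q_0 = 3*0 + 1 = 1.
  i=1: a_1=3, p_1 = 3*3 + 1 = 10, q_1 = 3*1 + 0 = 3.
  i=2: a_2=5, p_2 = 5*10 + 3 = 53, q_2 = 5*3 + 1 = 16.
  i=3: a_3=2, p_3 = 2*53 + 10 = 116, q_3 = 2*16 + 3 = 35.
q_3 = 35 > 17, so the last convergent with denominator <= 17 is p_2/q_2 = 53/16.
The closest fraction with denominator <= 17 is either p_2/q_2 or the intermediate fraction (k*p_2 + p_1)/(k*q_2 + q_1) with the largest k >= 1 whose denominator stays <= 17; these approach x as k grows, and every other convergent or intermediate fraction in range is farther away.
Largest k: floor((17 - q_1)/q_2) = floor((17 - 3)/16) = 0.
Since k = 0, no intermediate fraction beyond p_2/q_2 has denominator <= 17, so the convergent 53/16 is the closest (its error is |401*16 - 53*121|/(121*16) = 3/1936).

53/16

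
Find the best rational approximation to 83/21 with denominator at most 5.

Expand x = 83/21 as a continued fraction with the Euclidean algorithm:
  83 = 3*21 + 20, so a_0 = 3.
  21 = 1*20 + 1, so a_1 = 1.
  20 = 20*1 + 0, so a_2 = 20.
so x = [3; 1, 20].
Convergents (p_i = a_i*p_{i-1} + p_{i-2}, q_i = a_i*q_{i-1} + q_{i-2} with p_{-2}=0, p_{-1}=1, q_{-2}=1, q_{-1}=0), until the denominator exceeds 5:
  i=0: a_0=3, p_0 = 3*1 + 0 = 3, q_0 = 3*0 + 1 = 1.
  i=1: a_1=1, p_1 = 1*3 + 1 = 4, q_1 = 1*1 + 0 = 1.
  i=2: a_2=20, p_2 = 20*4 + 3 = 83, q_2 = 20*1 + 1 = 21.
q_2 = 21 > 5, so the last convergent with denominator <= 5 is p_1/q_1 = 4/1.
The closest fraction with denominator <= 5 is either p_1/q_1 or the intermediate fraction (k*p_1 + p_0)/(k*q_1 + q_0) with the largest k >= 1 whose denominator stays <= 5; these approach x as k grows, and every other convergent or intermediate fraction in range is farther away.
Largest k: floor((5 - q_0)/q_1) = floor((5 - 1)/1) = 4.
That gives (4*4 + 3)/(4*1 + 1) = 19/5.
Compare the errors: |x - 4/1| = |83*1 - 4*21|/(21*1) = 1/21, and |x - 19/5| = |83*5 - 19*21|/(21*5) = 16/105.
Cross-multiplying, 1*105 = 105 < 336 = 16*21, so 1/21 is smaller: the convergent 4/1 is closer to x than 19/5.

4/1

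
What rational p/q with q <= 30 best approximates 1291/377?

89/26

Expand x = 1291/377 as a continued fraction with the Euclidean algorithm:
  1291 = 3*377 + 160, so a_0 = 3.
  377 = 2*160 + 57, so a_1 = 2.
  160 = 2*57 + 46, so a_2 = 2.
  57 = 1*46 + 11, so a_3 = 1.
  46 = 4*11 + 2, so a_4 = 4.
  11 = 5*2 + 1, so a_5 = 5.
  2 = 2*1 + 0, so a_6 = 2.
so x = [3; 2, 2, 1, 4, 5, 2].
Convergents (p_i = a_i*p_{i-1} + p_{i-2}, q_i = a_i*q_{i-1} + q_{i-2} with p_{-2}=0, p_{-1}=1, q_{-2}=1, q_{-1}=0), until the denominator exceeds 30:
  i=0: a_0=3, p_0 = 3*1 + 0 = 3, q_0 = 3*0 + 1 = 1.
  i=1: a_1=2, p_1 = 2*3 + 1 = 7, q_1 = 2*1 + 0 = 2.
  i=2: a_2=2, p_2 = 2*7 + 3 = 17, q_2 = 2*2 + 1 = 5.
  i=3: a_3=1, p_3 = 1*17 + 7 = 24, q_3 = 1*5 + 2 = 7.
  i=4: a_4=4, p_4 = 4*24 + 17 = 113, q_4 = 4*7 + 5 = 33.
q_4 = 33 > 30, so the last convergent with denominator <= 30 is p_3/q_3 = 24/7.
The closest fraction with denominator <= 30 is either p_3/q_3 or the intermediate fraction (k*p_3 + p_2)/(k*q_3 + q_2) with the largest k >= 1 whose denominator stays <= 30; these approach x as k grows, and every other convergent or intermediate fraction in range is farther away.
Largest k: floor((30 - q_2)/q_3) = floor((30 - 5)/7) = 3.
That gives (3*24 + 17)/(3*7 + 5) = 89/26.
Compare the errors: |x - 24/7| = |1291*7 - 24*377|/(377*7) = 11/2639, and |x - 89/26| = |1291*26 - 89*377|/(377*26) = 13/9802.
Cross-multiplying, 13*2639 = 34307 < 107822 = 11*9802, so 13/9802 is smaller: the intermediate fraction 89/26 is closer to x than 24/7.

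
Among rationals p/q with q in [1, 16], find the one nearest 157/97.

21/13

Expand x = 157/97 as a continued fraction with the Euclidean algorithm:
  157 = 1*97 + 60, so a_0 = 1.
  97 = 1*60 + 37, so a_1 = 1.
  60 = 1*37 + 23, so a_2 = 1.
  37 = 1*23 + 14, so a_3 = 1.
  23 = 1*14 + 9, so a_4 = 1.
  14 = 1*9 + 5, so a_5 = 1.
  9 = 1*5 + 4, so a_6 = 1.
  5 = 1*4 + 1, so a_7 = 1.
  4 = 4*1 + 0, so a_8 = 4.
so x = [1; 1, 1, 1, 1, 1, 1, 1, 4].
Convergents (p_i = a_i*p_{i-1} + p_{i-2}, q_i = a_i*q_{i-1} + q_{i-2} with p_{-2}=0, p_{-1}=1, q_{-2}=1, q_{-1}=0), until the denominator exceeds 16:
  i=0: a_0=1, p_0 = 1*1 + 0 = 1, q_0 = 1*0 + 1 = 1.
  i=1: a_1=1, p_1 = 1*1 + 1 = 2, q_1 = 1*1 + 0 = 1.
  i=2: a_2=1, p_2 = 1*2 + 1 = 3, q_2 = 1*1 + 1 = 2.
  i=3: a_3=1, p_3 = 1*3 + 2 = 5, q_3 = 1*2 + 1 = 3.
  i=4: a_4=1, p_4 = 1*5 + 3 = 8, q_4 = 1*3 + 2 = 5.
  i=5: a_5=1, p_5 = 1*8 + 5 = 13, q_5 = 1*5 + 3 = 8.
  i=6: a_6=1, p_6 = 1*13 + 8 = 21, q_6 = 1*8 + 5 = 13.
  i=7: a_7=1, p_7 = 1*21 + 13 = 34, q_7 = 1*13 + 8 = 21.
q_7 = 21 > 16, so the last convergent with denominator <= 16 is p_6/q_6 = 21/13.
The closest fraction with denominator <= 16 is either p_6/q_6 or the intermediate fraction (k*p_6 + p_5)/(k*q_6 + q_5) with the largest k >= 1 whose denominator stays <= 16; these approach x as k grows, and every other convergent or intermediate fraction in range is farther away.
Largest k: floor((16 - q_5)/q_6) = floor((16 - 8)/13) = 0.
Since k = 0, no intermediate fraction beyond p_6/q_6 has denominator <= 16, so the convergent 21/13 is the closest (its error is |157*13 - 21*97|/(97*13) = 4/1261).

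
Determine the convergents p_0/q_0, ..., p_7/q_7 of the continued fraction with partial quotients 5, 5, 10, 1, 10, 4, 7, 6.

5/1, 26/5, 265/51, 291/56, 3175/611, 12991/2500, 94112/18111, 577663/111166

Using the convergent recurrence p_i = a_i*p_{i-1} + p_{i-2}, q_i = a_i*q_{i-1} + q_{i-2} with p_{-2}=0, p_{-1}=1, q_{-2}=1, q_{-1}=0:
  i=0: a_0=5, p_0 = 5*1 + 0 = 5, q_0 = 5*0 + 1 = 1.
  i=1: a_1=5, p_1 = 5*5 + 1 = 26, q_1 = 5*1 + 0 = 5.
  i=2: a_2=10, p_2 = 10*26 + 5 = 265, q_2 = 10*5 + 1 = 51.
  i=3: a_3=1, p_3 = 1*265 + 26 = 291, q_3 = 1*51 + 5 = 56.
  i=4: a_4=10, p_4 = 10*291 + 265 = 3175, q_4 = 10*56 + 51 = 611.
  i=5: a_5=4, p_5 = 4*3175 + 291 = 12991, q_5 = 4*611 + 56 = 2500.
  i=6: a_6=7, p_6 = 7*12991 + 3175 = 94112, q_6 = 7*2500 + 611 = 18111.
  i=7: a_7=6, p_7 = 6*94112 + 12991 = 577663, q_7 = 6*18111 + 2500 = 111166.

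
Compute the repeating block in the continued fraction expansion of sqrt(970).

Write x_i = (sqrt(970) + m_i)/d_i with (m_0, d_0) = (0, 1). a_0 = floor(sqrt(970)) = 31, since 31^2 = 961 <= 970 < 1024 = 32^2.
Iterate m_{i+1} = d_i*a_i - m_i, d_{i+1} = (970 - m_{i+1}^2)/d_i, a_{i+1} = floor((a_0 + m_{i+1})/d_{i+1}):
  m_1 = 1*31 - 0 = 31, d_1 = (970 - 31^2)/1 = 9/1 = 9, a_1 = floor((31 + 31)/9) = 6.
  m_2 = 9*6 - 31 = 23, d_2 = (970 - 23^2)/9 = 441/9 = 49, a_2 = floor((31 + 23)/49) = 1.
  m_3 = 49*1 - 23 = 26, d_3 = (970 - 26^2)/49 = 294/49 = 6, a_3 = floor((31 + 26)/6) = 9.
  m_4 = 6*9 - 26 = 28, d_4 = (970 - 28^2)/6 = 186/6 = 31, a_4 = floor((31 + 28)/31) = 1.
  m_5 = 31*1 - 28 = 3, d_5 = (970 - 3^2)/31 = 961/31 = 31, a_5 = floor((31 + 3)/31) = 1.
  m_6 = 31*1 - 3 = 28, d_6 = (970 - 28^2)/31 = 186/31 = 6, a_6 = floor((31 + 28)/6) = 9.
  m_7 = 6*9 - 28 = 26, d_7 = (970 - 26^2)/6 = 294/6 = 49, a_7 = floor((31 + 26)/49) = 1.
  m_8 = 49*1 - 26 = 23, d_8 = (970 - 23^2)/49 = 441/49 = 9, a_8 = floor((31 + 23)/9) = 6.
  m_9 = 9*6 - 23 = 31, d_9 = (970 - 31^2)/9 = 9/9 = 1, a_9 = floor((31 + 31)/1) = 62.
  m_10 = 1*62 - 31 = 31, d_10 = (970 - 31^2)/1 = 9/1 = 9: (m_10, d_10) = (m_1, d_1) = (31, 9), so from here the quotients repeat a_1, ..., a_9; the period length is 9.
Hence the expansion of sqrt(970) is a_0 = 31 followed by the repeating block 6, 1, 9, 1, 1, 9, 1, 6, 62 (period 9).

[31; (6, 1, 9, 1, 1, 9, 1, 6, 62)]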